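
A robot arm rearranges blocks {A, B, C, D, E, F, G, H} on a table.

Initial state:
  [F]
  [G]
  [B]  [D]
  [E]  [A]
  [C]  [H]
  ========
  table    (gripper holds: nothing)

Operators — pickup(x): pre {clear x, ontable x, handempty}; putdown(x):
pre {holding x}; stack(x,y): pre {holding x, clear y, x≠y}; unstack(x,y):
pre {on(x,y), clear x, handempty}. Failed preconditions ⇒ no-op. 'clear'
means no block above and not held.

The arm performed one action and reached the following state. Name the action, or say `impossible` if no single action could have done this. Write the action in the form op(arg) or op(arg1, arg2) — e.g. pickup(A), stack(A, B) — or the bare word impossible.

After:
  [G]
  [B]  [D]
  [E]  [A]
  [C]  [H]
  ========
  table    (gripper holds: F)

target: towers=[C/E/B/G; H/A/D] holding=F
     unstack(F, G) → towers=[C/E/B/G; H/A/D] holding=F  ← match
     unstack(D, A) → towers=[C/E/B/G/F; H/A] holding=D

unstack(F, G)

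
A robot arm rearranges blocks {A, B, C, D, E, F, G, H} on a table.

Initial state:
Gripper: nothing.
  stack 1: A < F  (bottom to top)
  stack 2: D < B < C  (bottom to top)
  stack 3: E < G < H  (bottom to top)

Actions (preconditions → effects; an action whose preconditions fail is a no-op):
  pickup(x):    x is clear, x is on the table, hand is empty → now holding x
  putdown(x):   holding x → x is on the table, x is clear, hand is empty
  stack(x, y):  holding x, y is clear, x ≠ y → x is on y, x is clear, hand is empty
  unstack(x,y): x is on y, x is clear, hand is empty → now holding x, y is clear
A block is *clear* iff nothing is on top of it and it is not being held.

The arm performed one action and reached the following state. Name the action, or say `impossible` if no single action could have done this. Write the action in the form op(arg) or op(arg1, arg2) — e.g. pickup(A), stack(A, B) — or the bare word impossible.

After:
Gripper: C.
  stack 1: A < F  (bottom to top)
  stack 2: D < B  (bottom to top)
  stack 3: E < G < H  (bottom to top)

unstack(C, B)

target: towers=[A/F; D/B; E/G/H] holding=C
     unstack(H, G) → towers=[A/F; D/B/C; E/G] holding=H
     unstack(F, A) → towers=[A; D/B/C; E/G/H] holding=F
     unstack(C, B) → towers=[A/F; D/B; E/G/H] holding=C  ← match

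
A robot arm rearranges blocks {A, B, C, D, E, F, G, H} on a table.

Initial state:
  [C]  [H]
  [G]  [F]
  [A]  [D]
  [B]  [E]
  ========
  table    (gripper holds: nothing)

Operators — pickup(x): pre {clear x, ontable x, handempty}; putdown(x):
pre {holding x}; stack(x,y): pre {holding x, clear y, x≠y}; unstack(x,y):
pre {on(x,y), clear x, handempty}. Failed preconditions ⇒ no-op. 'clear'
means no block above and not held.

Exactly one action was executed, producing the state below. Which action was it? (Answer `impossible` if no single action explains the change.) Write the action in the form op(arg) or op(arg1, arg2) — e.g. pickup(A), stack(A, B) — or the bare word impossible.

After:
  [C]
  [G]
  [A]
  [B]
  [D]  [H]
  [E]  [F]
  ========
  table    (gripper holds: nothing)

impossible

target: towers=[E/D/B/A/G/C; F/H] holding=-
     unstack(H, F) → towers=[B/A/G/C; E/D/F] holding=H
     unstack(C, G) → towers=[B/A/G; E/D/F/H] holding=C
none of the 2 applicable actions match → impossible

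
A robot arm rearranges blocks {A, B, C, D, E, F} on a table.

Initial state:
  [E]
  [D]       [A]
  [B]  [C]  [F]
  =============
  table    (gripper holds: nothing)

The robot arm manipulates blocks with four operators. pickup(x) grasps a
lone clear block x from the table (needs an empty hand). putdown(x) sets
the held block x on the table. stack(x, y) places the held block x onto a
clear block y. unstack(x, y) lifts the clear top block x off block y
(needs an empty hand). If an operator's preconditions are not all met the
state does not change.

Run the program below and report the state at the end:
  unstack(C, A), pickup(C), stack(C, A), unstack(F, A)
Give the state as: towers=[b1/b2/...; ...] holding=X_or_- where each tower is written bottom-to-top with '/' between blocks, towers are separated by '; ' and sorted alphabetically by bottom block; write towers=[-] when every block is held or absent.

step 1 (unstack(C, A)) [no-op]: towers=[B/D/E; C; F/A] holding=-
step 2 (pickup(C)): towers=[B/D/E; F/A] holding=C
step 3 (stack(C, A)): towers=[B/D/E; F/A/C] holding=-
step 4 (unstack(F, A)) [no-op]: towers=[B/D/E; F/A/C] holding=-

towers=[B/D/E; F/A/C] holding=-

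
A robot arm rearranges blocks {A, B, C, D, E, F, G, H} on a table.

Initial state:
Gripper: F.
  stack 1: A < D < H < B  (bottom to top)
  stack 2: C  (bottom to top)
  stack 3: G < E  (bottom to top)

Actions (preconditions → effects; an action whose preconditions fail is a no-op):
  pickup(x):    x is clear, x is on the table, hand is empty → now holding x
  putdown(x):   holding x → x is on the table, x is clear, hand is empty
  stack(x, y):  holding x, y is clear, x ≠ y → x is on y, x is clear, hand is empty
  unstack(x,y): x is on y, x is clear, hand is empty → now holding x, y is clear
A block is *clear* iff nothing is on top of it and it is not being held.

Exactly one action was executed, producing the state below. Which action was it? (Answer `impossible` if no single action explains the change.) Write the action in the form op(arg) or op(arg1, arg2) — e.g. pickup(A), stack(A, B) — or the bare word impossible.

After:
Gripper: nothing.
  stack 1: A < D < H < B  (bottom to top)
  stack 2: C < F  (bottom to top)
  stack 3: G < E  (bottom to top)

stack(F, C)

target: towers=[A/D/H/B; C/F; G/E] holding=-
        putdown(F) → towers=[A/D/H/B; C; F; G/E] holding=-
       stack(F, E) → towers=[A/D/H/B; C; G/E/F] holding=-
       stack(F, B) → towers=[A/D/H/B/F; C; G/E] holding=-
       stack(F, C) → towers=[A/D/H/B; C/F; G/E] holding=-  ← match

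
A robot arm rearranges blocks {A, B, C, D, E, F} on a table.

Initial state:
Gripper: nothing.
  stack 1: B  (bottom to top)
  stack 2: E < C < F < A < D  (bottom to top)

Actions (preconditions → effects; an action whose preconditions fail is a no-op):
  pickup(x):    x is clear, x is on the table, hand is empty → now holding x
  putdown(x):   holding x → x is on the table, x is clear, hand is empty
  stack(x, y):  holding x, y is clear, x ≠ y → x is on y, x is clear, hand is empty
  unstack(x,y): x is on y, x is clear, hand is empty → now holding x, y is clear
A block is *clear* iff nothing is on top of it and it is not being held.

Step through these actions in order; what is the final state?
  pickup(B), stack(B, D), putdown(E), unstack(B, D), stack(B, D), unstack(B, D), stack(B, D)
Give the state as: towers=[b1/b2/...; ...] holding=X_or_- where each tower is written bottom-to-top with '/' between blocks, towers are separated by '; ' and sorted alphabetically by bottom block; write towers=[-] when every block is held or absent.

step 1 (pickup(B)): towers=[E/C/F/A/D] holding=B
step 2 (stack(B, D)): towers=[E/C/F/A/D/B] holding=-
step 3 (putdown(E)) [no-op]: towers=[E/C/F/A/D/B] holding=-
step 4 (unstack(B, D)): towers=[E/C/F/A/D] holding=B
step 5 (stack(B, D)): towers=[E/C/F/A/D/B] holding=-
step 6 (unstack(B, D)): towers=[E/C/F/A/D] holding=B
step 7 (stack(B, D)): towers=[E/C/F/A/D/B] holding=-

towers=[E/C/F/A/D/B] holding=-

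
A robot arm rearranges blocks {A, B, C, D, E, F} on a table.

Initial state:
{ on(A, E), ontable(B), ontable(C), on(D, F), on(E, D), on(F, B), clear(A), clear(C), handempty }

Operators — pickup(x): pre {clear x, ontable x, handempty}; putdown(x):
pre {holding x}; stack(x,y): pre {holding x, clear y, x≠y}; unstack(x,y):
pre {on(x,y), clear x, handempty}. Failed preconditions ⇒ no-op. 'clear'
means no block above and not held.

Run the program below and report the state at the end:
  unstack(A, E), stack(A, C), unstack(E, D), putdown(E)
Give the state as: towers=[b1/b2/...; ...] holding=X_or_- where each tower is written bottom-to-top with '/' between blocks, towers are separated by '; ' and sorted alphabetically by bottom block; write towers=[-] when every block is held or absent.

towers=[B/F/D; C/A; E] holding=-

step 1 (unstack(A, E)): towers=[B/F/D/E; C] holding=A
step 2 (stack(A, C)): towers=[B/F/D/E; C/A] holding=-
step 3 (unstack(E, D)): towers=[B/F/D; C/A] holding=E
step 4 (putdown(E)): towers=[B/F/D; C/A; E] holding=-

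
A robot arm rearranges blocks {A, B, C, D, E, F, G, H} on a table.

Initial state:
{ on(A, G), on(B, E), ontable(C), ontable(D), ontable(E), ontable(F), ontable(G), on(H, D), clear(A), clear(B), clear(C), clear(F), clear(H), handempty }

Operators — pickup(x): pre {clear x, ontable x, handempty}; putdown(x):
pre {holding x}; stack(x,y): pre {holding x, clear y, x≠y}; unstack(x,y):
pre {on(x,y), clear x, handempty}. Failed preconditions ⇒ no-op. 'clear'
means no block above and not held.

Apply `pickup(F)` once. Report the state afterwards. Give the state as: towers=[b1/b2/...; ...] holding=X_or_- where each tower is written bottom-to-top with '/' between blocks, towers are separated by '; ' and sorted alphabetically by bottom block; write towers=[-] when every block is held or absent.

before: towers=[C; D/H; E/B; F; G/A] holding=-
pre[pickup(F)]: clear(F) yes, ontable(F) yes, handempty yes
all met → apply pickup(F)
after:  towers=[C; D/H; E/B; G/A] holding=F

towers=[C; D/H; E/B; G/A] holding=F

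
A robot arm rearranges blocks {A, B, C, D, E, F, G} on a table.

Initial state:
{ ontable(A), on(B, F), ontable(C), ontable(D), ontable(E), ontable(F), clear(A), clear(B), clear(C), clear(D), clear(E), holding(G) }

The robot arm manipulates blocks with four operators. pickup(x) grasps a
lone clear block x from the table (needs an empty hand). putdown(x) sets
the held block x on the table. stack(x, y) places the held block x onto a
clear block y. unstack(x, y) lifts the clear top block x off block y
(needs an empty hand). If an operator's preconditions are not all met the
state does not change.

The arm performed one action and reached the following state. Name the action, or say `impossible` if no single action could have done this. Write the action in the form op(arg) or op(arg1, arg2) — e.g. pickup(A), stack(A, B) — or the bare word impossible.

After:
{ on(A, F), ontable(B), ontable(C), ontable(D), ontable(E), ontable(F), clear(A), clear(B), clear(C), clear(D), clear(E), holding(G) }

impossible

target: towers=[B; C; D; E; F/A] holding=G
        putdown(G) → towers=[A; C; D; E; F/B; G] holding=-
       stack(G, B) → towers=[A; C; D; E; F/B/G] holding=-
       stack(G, D) → towers=[A; C; D/G; E; F/B] holding=-
       stack(G, A) → towers=[A/G; C; D; E; F/B] holding=-
       stack(G, E) → towers=[A; C; D; E/G; F/B] holding=-
       stack(G, C) → towers=[A; C/G; D; E; F/B] holding=-
none of the 6 applicable actions match → impossible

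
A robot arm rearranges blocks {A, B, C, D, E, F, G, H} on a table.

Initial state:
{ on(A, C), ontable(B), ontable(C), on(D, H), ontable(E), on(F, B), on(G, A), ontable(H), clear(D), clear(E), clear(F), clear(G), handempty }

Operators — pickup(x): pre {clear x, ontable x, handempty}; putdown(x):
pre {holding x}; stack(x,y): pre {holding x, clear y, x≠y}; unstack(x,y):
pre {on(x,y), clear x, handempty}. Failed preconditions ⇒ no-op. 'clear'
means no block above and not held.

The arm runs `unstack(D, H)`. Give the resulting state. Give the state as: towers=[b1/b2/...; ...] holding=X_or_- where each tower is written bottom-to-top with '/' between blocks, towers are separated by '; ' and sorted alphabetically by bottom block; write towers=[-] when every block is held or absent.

before: towers=[B/F; C/A/G; E; H/D] holding=-
pre[unstack(D, H)]: on(D,H) yes, clear(D) yes, handempty yes
all met → apply unstack(D, H)
after:  towers=[B/F; C/A/G; E; H] holding=D

towers=[B/F; C/A/G; E; H] holding=D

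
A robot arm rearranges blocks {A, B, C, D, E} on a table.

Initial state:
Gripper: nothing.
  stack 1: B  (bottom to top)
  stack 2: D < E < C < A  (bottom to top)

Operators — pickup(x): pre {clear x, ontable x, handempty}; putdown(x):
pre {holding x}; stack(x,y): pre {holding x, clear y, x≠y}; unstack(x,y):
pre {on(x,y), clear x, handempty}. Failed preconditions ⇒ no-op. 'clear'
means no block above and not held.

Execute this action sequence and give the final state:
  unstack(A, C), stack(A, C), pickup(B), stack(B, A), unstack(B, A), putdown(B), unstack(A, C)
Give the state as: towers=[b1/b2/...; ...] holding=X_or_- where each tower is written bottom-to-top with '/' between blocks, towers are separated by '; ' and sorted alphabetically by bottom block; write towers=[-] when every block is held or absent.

step 1 (unstack(A, C)): towers=[B; D/E/C] holding=A
step 2 (stack(A, C)): towers=[B; D/E/C/A] holding=-
step 3 (pickup(B)): towers=[D/E/C/A] holding=B
step 4 (stack(B, A)): towers=[D/E/C/A/B] holding=-
step 5 (unstack(B, A)): towers=[D/E/C/A] holding=B
step 6 (putdown(B)): towers=[B; D/E/C/A] holding=-
step 7 (unstack(A, C)): towers=[B; D/E/C] holding=A

towers=[B; D/E/C] holding=A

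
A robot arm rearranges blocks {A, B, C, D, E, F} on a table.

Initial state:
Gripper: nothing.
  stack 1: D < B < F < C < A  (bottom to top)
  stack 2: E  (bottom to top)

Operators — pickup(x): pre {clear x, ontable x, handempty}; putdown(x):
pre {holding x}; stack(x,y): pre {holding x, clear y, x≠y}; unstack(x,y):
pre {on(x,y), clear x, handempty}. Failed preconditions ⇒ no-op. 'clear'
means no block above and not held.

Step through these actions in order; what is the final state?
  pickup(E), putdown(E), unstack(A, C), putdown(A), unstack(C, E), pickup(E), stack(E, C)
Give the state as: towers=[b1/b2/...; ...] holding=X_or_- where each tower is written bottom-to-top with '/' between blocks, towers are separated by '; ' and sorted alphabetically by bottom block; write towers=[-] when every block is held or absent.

towers=[A; D/B/F/C/E] holding=-

step 1 (pickup(E)): towers=[D/B/F/C/A] holding=E
step 2 (putdown(E)): towers=[D/B/F/C/A; E] holding=-
step 3 (unstack(A, C)): towers=[D/B/F/C; E] holding=A
step 4 (putdown(A)): towers=[A; D/B/F/C; E] holding=-
step 5 (unstack(C, E)) [no-op]: towers=[A; D/B/F/C; E] holding=-
step 6 (pickup(E)): towers=[A; D/B/F/C] holding=E
step 7 (stack(E, C)): towers=[A; D/B/F/C/E] holding=-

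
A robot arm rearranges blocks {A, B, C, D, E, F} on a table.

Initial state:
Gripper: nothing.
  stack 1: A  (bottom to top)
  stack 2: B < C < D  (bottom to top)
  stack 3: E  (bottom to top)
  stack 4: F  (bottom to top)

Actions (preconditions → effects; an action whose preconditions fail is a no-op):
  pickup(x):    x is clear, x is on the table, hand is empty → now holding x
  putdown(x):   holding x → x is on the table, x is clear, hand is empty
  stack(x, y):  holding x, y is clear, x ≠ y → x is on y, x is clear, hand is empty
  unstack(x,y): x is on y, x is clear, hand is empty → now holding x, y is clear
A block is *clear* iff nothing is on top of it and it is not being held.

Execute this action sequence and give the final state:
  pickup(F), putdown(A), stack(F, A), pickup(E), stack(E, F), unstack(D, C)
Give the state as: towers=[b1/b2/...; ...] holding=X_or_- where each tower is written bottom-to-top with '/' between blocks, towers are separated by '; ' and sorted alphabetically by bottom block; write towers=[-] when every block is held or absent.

towers=[A/F/E; B/C] holding=D

step 1 (pickup(F)): towers=[A; B/C/D; E] holding=F
step 2 (putdown(A)) [no-op]: towers=[A; B/C/D; E] holding=F
step 3 (stack(F, A)): towers=[A/F; B/C/D; E] holding=-
step 4 (pickup(E)): towers=[A/F; B/C/D] holding=E
step 5 (stack(E, F)): towers=[A/F/E; B/C/D] holding=-
step 6 (unstack(D, C)): towers=[A/F/E; B/C] holding=D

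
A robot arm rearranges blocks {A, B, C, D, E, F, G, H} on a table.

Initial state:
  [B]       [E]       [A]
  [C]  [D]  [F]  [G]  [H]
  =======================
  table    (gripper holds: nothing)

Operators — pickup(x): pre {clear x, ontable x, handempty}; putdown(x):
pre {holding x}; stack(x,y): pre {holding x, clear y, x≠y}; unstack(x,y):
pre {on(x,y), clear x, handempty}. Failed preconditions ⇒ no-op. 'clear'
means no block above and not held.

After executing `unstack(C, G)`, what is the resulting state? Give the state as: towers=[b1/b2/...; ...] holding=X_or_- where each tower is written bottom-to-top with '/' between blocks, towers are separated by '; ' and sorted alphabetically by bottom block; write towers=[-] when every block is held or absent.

before: towers=[C/B; D; F/E; G; H/A] holding=-
pre[unstack(C, G)]: on(C,G) ✗, clear(C) ✗, handempty ✓
on(C,G), clear(C) unmet → unstack(C, G) is a no-op
after:  towers=[C/B; D; F/E; G; H/A] holding=-

towers=[C/B; D; F/E; G; H/A] holding=-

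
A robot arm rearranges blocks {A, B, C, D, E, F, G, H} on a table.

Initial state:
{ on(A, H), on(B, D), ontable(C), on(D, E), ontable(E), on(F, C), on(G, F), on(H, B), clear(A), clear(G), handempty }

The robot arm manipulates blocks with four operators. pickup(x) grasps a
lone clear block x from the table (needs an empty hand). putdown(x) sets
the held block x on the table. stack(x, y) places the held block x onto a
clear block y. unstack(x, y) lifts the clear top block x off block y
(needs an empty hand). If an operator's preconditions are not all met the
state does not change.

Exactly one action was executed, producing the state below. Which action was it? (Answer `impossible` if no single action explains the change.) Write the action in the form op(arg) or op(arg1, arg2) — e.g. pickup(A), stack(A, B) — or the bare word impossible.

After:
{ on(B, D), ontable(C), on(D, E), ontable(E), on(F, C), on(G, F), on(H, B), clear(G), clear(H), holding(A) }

unstack(A, H)

target: towers=[C/F/G; E/D/B/H] holding=A
     unstack(G, F) → towers=[C/F; E/D/B/H/A] holding=G
     unstack(A, H) → towers=[C/F/G; E/D/B/H] holding=A  ← match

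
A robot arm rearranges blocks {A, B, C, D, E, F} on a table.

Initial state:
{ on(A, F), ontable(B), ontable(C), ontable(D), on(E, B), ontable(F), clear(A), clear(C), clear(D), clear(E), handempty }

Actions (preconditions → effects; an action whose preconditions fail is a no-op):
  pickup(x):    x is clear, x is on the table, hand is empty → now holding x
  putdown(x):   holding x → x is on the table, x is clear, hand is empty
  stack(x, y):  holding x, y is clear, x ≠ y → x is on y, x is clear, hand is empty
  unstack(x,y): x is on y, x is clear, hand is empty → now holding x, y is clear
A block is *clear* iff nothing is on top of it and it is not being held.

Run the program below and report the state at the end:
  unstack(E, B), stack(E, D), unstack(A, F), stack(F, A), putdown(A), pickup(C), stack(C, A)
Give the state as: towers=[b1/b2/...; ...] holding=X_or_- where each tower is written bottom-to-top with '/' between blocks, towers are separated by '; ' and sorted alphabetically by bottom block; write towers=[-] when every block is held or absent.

towers=[A/C; B; D/E; F] holding=-

step 1 (unstack(E, B)): towers=[B; C; D; F/A] holding=E
step 2 (stack(E, D)): towers=[B; C; D/E; F/A] holding=-
step 3 (unstack(A, F)): towers=[B; C; D/E; F] holding=A
step 4 (stack(F, A)) [no-op]: towers=[B; C; D/E; F] holding=A
step 5 (putdown(A)): towers=[A; B; C; D/E; F] holding=-
step 6 (pickup(C)): towers=[A; B; D/E; F] holding=C
step 7 (stack(C, A)): towers=[A/C; B; D/E; F] holding=-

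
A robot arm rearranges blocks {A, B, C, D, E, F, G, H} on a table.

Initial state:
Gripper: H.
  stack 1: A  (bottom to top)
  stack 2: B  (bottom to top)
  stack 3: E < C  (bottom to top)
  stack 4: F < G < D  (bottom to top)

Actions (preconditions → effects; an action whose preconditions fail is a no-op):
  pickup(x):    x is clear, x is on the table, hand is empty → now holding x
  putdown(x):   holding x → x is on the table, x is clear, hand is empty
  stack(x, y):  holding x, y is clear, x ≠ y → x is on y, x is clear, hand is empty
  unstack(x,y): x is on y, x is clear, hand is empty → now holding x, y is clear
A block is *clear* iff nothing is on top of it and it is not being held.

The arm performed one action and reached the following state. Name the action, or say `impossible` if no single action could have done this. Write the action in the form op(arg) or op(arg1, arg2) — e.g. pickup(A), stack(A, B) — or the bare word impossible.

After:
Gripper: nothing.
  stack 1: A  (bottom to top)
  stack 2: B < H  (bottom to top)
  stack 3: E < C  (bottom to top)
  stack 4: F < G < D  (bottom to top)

stack(H, B)

target: towers=[A; B/H; E/C; F/G/D] holding=-
        putdown(H) → towers=[A; B; E/C; F/G/D; H] holding=-
       stack(H, A) → towers=[A/H; B; E/C; F/G/D] holding=-
       stack(H, B) → towers=[A; B/H; E/C; F/G/D] holding=-  ← match
       stack(H, D) → towers=[A; B; E/C; F/G/D/H] holding=-
       stack(H, C) → towers=[A; B; E/C/H; F/G/D] holding=-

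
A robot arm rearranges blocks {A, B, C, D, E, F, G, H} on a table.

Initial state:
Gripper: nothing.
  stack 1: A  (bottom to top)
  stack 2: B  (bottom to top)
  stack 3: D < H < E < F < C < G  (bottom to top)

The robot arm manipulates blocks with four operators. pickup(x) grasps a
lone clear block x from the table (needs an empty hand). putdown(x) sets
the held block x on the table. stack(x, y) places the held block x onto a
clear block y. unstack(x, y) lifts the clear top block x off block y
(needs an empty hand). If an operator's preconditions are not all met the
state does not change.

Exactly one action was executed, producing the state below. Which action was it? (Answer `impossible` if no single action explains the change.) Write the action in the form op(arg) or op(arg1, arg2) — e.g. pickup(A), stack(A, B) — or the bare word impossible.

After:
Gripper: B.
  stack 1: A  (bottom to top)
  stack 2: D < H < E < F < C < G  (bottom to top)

target: towers=[A; D/H/E/F/C/G] holding=B
     unstack(G, C) → towers=[A; B; D/H/E/F/C] holding=G
         pickup(A) → towers=[B; D/H/E/F/C/G] holding=A
         pickup(B) → towers=[A; D/H/E/F/C/G] holding=B  ← match

pickup(B)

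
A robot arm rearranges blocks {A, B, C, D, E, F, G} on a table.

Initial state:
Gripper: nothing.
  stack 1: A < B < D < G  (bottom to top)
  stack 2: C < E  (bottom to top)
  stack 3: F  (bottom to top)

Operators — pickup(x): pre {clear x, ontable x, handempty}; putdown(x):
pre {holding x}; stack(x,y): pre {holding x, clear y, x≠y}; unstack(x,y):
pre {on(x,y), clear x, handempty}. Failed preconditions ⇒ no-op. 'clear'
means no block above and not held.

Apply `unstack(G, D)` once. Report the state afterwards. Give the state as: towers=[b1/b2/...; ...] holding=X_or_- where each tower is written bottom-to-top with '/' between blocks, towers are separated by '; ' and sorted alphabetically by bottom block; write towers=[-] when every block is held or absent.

before: towers=[A/B/D/G; C/E; F] holding=-
pre[unstack(G, D)]: on(G,D) ok, clear(G) ok, handempty ok
all met → apply unstack(G, D)
after:  towers=[A/B/D; C/E; F] holding=G

towers=[A/B/D; C/E; F] holding=G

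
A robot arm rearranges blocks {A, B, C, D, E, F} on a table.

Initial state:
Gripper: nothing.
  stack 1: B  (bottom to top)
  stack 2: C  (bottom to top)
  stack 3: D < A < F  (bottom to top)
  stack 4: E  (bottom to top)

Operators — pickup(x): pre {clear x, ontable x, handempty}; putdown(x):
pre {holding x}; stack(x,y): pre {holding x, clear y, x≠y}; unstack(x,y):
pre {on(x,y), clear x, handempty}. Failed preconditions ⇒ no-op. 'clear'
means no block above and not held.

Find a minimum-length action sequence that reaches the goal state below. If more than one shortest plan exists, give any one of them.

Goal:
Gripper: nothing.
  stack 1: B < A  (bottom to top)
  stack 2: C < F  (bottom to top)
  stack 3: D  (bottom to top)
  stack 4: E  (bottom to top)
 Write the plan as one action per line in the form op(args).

step 1 (unstack(F, A)): towers=[B; C; D/A; E] holding=F
step 2 (stack(F, C)): towers=[B; C/F; D/A; E] holding=-
step 3 (unstack(A, D)): towers=[B; C/F; D; E] holding=A
step 4 (stack(A, B)): towers=[B/A; C/F; D; E] holding=-
goal check: towers=[B/A; C/F; D; E] holding=- — reached (length 4, optimal by BFS)

unstack(F, A)
stack(F, C)
unstack(A, D)
stack(A, B)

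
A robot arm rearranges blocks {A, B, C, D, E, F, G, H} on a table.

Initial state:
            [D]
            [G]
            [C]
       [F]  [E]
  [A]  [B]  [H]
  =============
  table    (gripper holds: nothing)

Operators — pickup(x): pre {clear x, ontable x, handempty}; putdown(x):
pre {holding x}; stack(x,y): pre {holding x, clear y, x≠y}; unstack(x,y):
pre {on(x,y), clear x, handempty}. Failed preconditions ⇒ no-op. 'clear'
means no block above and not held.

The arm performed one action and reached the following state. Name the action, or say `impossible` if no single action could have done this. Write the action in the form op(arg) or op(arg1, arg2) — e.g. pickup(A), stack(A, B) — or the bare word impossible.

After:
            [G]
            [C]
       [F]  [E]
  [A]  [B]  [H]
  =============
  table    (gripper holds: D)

target: towers=[A; B/F; H/E/C/G] holding=D
         pickup(A) → towers=[B/F; H/E/C/G/D] holding=A
     unstack(F, B) → towers=[A; B; H/E/C/G/D] holding=F
     unstack(D, G) → towers=[A; B/F; H/E/C/G] holding=D  ← match

unstack(D, G)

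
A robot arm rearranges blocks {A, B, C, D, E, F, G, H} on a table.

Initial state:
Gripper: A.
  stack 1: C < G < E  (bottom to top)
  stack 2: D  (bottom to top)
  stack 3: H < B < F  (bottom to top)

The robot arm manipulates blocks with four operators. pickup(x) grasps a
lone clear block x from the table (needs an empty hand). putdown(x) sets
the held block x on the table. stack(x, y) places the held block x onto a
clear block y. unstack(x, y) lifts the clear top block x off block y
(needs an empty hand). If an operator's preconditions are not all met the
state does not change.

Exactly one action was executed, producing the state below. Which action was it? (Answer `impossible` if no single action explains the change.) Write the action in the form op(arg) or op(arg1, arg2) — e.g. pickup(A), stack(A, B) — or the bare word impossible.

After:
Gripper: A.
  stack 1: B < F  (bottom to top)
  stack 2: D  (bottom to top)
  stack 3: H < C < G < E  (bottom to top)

impossible

target: towers=[B/F; D; H/C/G/E] holding=A
        putdown(A) → towers=[A; C/G/E; D; H/B/F] holding=-
       stack(A, E) → towers=[C/G/E/A; D; H/B/F] holding=-
       stack(A, F) → towers=[C/G/E; D; H/B/F/A] holding=-
       stack(A, D) → towers=[C/G/E; D/A; H/B/F] holding=-
none of the 4 applicable actions match → impossible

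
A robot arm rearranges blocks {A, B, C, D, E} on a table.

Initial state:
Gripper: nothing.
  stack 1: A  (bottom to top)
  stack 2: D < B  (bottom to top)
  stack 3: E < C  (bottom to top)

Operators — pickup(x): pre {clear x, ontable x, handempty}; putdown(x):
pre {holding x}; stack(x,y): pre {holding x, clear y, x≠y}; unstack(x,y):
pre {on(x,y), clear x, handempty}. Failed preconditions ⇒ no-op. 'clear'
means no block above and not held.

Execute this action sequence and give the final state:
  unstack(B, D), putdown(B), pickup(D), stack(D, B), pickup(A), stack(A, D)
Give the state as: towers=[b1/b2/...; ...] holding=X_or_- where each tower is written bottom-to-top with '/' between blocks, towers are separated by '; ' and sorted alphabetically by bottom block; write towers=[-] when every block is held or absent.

step 1 (unstack(B, D)): towers=[A; D; E/C] holding=B
step 2 (putdown(B)): towers=[A; B; D; E/C] holding=-
step 3 (pickup(D)): towers=[A; B; E/C] holding=D
step 4 (stack(D, B)): towers=[A; B/D; E/C] holding=-
step 5 (pickup(A)): towers=[B/D; E/C] holding=A
step 6 (stack(A, D)): towers=[B/D/A; E/C] holding=-

towers=[B/D/A; E/C] holding=-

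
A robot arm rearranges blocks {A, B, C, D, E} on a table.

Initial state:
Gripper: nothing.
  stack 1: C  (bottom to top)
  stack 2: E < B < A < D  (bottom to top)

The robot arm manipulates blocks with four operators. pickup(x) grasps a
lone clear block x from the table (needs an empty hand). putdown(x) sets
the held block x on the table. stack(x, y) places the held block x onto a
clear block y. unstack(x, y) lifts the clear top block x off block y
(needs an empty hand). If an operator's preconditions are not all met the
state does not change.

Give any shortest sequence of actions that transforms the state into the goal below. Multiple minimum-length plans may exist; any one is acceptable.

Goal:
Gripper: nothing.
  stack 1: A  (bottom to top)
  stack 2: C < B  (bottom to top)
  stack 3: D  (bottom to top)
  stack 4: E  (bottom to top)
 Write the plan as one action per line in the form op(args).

unstack(D, A)
putdown(D)
unstack(A, B)
putdown(A)
unstack(B, E)
stack(B, C)

step 1 (unstack(D, A)): towers=[C; E/B/A] holding=D
step 2 (putdown(D)): towers=[C; D; E/B/A] holding=-
step 3 (unstack(A, B)): towers=[C; D; E/B] holding=A
step 4 (putdown(A)): towers=[A; C; D; E/B] holding=-
step 5 (unstack(B, E)): towers=[A; C; D; E] holding=B
step 6 (stack(B, C)): towers=[A; C/B; D; E] holding=-
goal check: towers=[A; C/B; D; E] holding=- — reached (length 6, optimal by BFS)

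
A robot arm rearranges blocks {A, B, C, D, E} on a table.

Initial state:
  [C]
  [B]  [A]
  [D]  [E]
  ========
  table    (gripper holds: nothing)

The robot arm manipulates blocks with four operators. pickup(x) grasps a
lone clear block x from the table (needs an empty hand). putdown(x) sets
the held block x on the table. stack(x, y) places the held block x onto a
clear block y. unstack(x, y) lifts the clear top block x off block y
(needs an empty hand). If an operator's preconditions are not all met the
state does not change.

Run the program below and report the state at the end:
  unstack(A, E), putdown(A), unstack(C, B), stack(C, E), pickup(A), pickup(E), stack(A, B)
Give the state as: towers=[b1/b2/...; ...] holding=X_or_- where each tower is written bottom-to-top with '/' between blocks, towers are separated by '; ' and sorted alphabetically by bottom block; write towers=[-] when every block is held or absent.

towers=[D/B/A; E/C] holding=-

step 1 (unstack(A, E)): towers=[D/B/C; E] holding=A
step 2 (putdown(A)): towers=[A; D/B/C; E] holding=-
step 3 (unstack(C, B)): towers=[A; D/B; E] holding=C
step 4 (stack(C, E)): towers=[A; D/B; E/C] holding=-
step 5 (pickup(A)): towers=[D/B; E/C] holding=A
step 6 (pickup(E)) [no-op]: towers=[D/B; E/C] holding=A
step 7 (stack(A, B)): towers=[D/B/A; E/C] holding=-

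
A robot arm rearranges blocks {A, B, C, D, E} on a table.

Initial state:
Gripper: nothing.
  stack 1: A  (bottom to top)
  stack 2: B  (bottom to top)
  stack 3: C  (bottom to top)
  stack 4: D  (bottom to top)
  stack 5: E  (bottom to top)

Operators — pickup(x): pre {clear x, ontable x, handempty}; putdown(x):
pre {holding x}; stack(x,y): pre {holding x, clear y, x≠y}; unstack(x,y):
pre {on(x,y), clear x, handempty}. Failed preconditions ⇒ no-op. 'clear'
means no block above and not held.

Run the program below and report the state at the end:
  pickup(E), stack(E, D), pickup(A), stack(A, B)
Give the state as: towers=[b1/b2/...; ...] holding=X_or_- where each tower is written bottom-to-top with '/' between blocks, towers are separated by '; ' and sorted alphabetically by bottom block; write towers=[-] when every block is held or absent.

towers=[B/A; C; D/E] holding=-

step 1 (pickup(E)): towers=[A; B; C; D] holding=E
step 2 (stack(E, D)): towers=[A; B; C; D/E] holding=-
step 3 (pickup(A)): towers=[B; C; D/E] holding=A
step 4 (stack(A, B)): towers=[B/A; C; D/E] holding=-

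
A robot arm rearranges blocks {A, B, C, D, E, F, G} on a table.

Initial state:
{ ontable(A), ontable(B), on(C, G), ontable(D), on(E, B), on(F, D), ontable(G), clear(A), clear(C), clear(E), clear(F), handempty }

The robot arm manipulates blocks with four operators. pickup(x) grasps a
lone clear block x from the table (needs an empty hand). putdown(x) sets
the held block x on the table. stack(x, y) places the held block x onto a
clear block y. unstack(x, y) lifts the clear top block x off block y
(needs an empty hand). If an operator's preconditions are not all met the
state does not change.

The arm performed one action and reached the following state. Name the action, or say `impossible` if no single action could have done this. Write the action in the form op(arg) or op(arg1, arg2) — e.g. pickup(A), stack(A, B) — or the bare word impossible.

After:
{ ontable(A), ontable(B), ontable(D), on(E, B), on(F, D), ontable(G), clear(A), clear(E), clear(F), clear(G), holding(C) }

target: towers=[A; B/E; D/F; G] holding=C
     unstack(F, D) → towers=[A; B/E; D; G/C] holding=F
         pickup(A) → towers=[B/E; D/F; G/C] holding=A
     unstack(E, B) → towers=[A; B; D/F; G/C] holding=E
     unstack(C, G) → towers=[A; B/E; D/F; G] holding=C  ← match

unstack(C, G)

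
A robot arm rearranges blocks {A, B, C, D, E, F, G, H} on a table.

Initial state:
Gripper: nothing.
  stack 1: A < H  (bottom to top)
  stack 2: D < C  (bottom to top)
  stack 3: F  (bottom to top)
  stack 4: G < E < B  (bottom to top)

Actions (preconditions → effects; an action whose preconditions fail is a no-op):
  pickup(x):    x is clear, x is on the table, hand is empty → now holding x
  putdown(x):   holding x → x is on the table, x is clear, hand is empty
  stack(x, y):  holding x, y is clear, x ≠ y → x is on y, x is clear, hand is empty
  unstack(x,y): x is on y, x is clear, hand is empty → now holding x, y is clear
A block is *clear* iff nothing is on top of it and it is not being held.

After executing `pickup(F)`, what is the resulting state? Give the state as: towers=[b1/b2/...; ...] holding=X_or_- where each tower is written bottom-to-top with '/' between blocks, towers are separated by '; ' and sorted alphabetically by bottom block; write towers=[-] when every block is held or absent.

towers=[A/H; D/C; G/E/B] holding=F

before: towers=[A/H; D/C; F; G/E/B] holding=-
pre[pickup(F)]: clear(F) ok, ontable(F) ok, handempty ok
all met → apply pickup(F)
after:  towers=[A/H; D/C; G/E/B] holding=F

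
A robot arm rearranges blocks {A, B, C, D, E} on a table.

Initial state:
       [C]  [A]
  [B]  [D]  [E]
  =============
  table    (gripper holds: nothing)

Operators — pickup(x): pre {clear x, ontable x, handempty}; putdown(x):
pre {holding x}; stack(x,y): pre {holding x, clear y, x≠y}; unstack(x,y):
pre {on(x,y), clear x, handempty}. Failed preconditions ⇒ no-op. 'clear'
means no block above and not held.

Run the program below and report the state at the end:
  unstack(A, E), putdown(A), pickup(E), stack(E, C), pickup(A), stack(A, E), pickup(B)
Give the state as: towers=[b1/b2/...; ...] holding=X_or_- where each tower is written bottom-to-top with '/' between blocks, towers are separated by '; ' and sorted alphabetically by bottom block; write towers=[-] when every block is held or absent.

step 1 (unstack(A, E)): towers=[B; D/C; E] holding=A
step 2 (putdown(A)): towers=[A; B; D/C; E] holding=-
step 3 (pickup(E)): towers=[A; B; D/C] holding=E
step 4 (stack(E, C)): towers=[A; B; D/C/E] holding=-
step 5 (pickup(A)): towers=[B; D/C/E] holding=A
step 6 (stack(A, E)): towers=[B; D/C/E/A] holding=-
step 7 (pickup(B)): towers=[D/C/E/A] holding=B

towers=[D/C/E/A] holding=B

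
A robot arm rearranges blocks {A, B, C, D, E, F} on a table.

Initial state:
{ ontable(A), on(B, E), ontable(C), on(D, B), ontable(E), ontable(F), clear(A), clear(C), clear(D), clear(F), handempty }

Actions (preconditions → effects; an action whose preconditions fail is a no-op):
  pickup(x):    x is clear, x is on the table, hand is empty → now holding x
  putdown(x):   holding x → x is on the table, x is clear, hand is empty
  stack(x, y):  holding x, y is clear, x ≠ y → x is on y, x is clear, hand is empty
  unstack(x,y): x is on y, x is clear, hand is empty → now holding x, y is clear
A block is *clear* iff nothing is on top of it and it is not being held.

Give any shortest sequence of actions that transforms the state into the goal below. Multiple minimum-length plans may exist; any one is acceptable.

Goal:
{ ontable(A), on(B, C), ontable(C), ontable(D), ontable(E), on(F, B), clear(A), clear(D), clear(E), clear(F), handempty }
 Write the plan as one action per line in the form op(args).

unstack(D, B)
putdown(D)
unstack(B, E)
stack(B, C)
pickup(F)
stack(F, B)

step 1 (unstack(D, B)): towers=[A; C; E/B; F] holding=D
step 2 (putdown(D)): towers=[A; C; D; E/B; F] holding=-
step 3 (unstack(B, E)): towers=[A; C; D; E; F] holding=B
step 4 (stack(B, C)): towers=[A; C/B; D; E; F] holding=-
step 5 (pickup(F)): towers=[A; C/B; D; E] holding=F
step 6 (stack(F, B)): towers=[A; C/B/F; D; E] holding=-
goal check: towers=[A; C/B/F; D; E] holding=- — reached (length 6, optimal by BFS)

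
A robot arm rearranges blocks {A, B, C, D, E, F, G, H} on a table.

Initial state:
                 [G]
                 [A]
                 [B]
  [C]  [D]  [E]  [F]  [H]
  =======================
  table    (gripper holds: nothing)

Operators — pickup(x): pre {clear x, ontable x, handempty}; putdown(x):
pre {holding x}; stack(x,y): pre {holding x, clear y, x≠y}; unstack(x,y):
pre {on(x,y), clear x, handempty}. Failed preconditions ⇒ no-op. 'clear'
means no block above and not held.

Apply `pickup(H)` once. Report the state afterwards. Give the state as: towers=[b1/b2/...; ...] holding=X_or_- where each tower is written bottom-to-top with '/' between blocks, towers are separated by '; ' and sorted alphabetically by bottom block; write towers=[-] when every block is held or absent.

before: towers=[C; D; E; F/B/A/G; H] holding=-
pre[pickup(H)]: clear(H) ✓, ontable(H) ✓, handempty ✓
all met → apply pickup(H)
after:  towers=[C; D; E; F/B/A/G] holding=H

towers=[C; D; E; F/B/A/G] holding=H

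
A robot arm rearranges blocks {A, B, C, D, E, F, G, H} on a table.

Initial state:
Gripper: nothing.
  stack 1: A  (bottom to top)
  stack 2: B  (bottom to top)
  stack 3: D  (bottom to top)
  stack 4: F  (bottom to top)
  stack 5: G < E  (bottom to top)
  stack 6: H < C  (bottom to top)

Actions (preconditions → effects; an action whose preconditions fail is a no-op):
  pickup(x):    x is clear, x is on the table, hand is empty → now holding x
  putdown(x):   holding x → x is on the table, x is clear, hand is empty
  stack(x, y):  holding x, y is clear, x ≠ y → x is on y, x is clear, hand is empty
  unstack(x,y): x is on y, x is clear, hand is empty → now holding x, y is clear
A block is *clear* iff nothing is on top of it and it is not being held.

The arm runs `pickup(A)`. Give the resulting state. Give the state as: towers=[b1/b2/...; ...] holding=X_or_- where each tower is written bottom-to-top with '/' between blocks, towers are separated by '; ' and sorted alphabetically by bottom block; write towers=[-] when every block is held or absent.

towers=[B; D; F; G/E; H/C] holding=A

before: towers=[A; B; D; F; G/E; H/C] holding=-
pre[pickup(A)]: clear(A) yes, ontable(A) yes, handempty yes
all met → apply pickup(A)
after:  towers=[B; D; F; G/E; H/C] holding=A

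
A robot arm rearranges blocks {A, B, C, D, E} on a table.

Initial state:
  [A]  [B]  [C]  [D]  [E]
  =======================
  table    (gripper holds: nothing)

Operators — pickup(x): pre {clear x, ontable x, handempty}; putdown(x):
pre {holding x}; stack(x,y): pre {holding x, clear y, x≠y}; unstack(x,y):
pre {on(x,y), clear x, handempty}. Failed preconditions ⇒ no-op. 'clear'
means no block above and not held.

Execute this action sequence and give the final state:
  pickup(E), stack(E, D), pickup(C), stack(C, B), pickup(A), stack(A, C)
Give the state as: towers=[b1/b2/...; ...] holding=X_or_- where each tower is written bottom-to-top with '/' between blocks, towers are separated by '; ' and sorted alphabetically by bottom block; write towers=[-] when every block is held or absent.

towers=[B/C/A; D/E] holding=-

step 1 (pickup(E)): towers=[A; B; C; D] holding=E
step 2 (stack(E, D)): towers=[A; B; C; D/E] holding=-
step 3 (pickup(C)): towers=[A; B; D/E] holding=C
step 4 (stack(C, B)): towers=[A; B/C; D/E] holding=-
step 5 (pickup(A)): towers=[B/C; D/E] holding=A
step 6 (stack(A, C)): towers=[B/C/A; D/E] holding=-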